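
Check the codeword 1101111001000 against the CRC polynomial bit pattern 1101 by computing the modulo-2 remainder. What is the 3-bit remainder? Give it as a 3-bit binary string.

000

Modulo-2 division of 1101111001000 by 1101:
  pos 0: 1101 XOR 1101 = 0000
  pos 4: 1110 XOR 1101 = 0011
  pos 6: 1101 XOR 1101 = 0000
Remainder = 000 (zero — the frame passes the CRC check).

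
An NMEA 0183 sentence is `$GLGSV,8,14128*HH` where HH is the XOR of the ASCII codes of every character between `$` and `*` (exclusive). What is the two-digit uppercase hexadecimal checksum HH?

XOR the ASCII codes of the payload characters:
  'G' = 0x47 → acc = 0x47
  'L' = 0x4C → acc = 0x0B
  'G' = 0x47 → acc = 0x4C
  'S' = 0x53 → acc = 0x1F
  'V' = 0x56 → acc = 0x49
  ',' = 0x2C → acc = 0x65
  '8' = 0x38 → acc = 0x5D
  ',' = 0x2C → acc = 0x71
  '1' = 0x31 → acc = 0x40
  '4' = 0x34 → acc = 0x74
  '1' = 0x31 → acc = 0x45
  '2' = 0x32 → acc = 0x77
  '8' = 0x38 → acc = 0x4F
Checksum = 0x4F.

4F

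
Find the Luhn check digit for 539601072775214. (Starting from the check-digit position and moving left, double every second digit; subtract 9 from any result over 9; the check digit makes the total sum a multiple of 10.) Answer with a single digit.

Partial digits right→left: 4 1 2 5 7 7 2 7 0 1 0 6 9 3 5
Double every second digit counting from the check-digit position (so the 1st, 3rd, 5th, ... of the partial from the right).
  doubled (with −9 where >9): 8 4 5 4 0 0 9 1 → sum 31
  kept as-is: 1 5 7 7 1 6 3 → sum 30
Total = 31 + 30 = 61.
Check digit = (10 − (61 mod 10)) mod 10 = 9.

9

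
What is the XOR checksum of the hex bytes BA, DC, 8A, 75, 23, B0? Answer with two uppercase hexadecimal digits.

XOR the bytes together:
  start with 0xBA
  0xBA ⊕ 0xDC = 0x66
  0x66 ⊕ 0x8A = 0xEC
  0xEC ⊕ 0x75 = 0x99
  0x99 ⊕ 0x23 = 0xBA
  0xBA ⊕ 0xB0 = 0x0A

0A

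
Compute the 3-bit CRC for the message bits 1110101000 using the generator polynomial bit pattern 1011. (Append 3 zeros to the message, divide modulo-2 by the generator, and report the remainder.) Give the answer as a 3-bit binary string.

101

Append 3 zeros: 1110101000000. Divide by 1011 (XOR where the leading bit is 1):
  pos 0: 1110 XOR 1011 = 0101
  pos 1: 1011 XOR 1011 = 0000
  pos 6: 1000 XOR 1011 = 0011
  pos 8: 1100 XOR 1011 = 0111
  pos 9: 1110 XOR 1011 = 0101
Remainder (last 3 bits) = 101. This is the CRC / FCS.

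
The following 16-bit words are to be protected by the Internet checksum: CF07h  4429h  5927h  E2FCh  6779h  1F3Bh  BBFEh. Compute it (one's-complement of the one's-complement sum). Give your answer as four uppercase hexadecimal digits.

One's-complement addition (fold any carry out of bit 15 back into bit 0):
  0xCF07 + 0x4429 = 0x11330 → wrap carry → 0x1331
  0x1331 + 0x5927 = 0x06C58
  0x6C58 + 0xE2FC = 0x14F54 → wrap carry → 0x4F55
  0x4F55 + 0x6779 = 0x0B6CE
  0xB6CE + 0x1F3B = 0x0D609
  0xD609 + 0xBBFE = 0x19207 → wrap carry → 0x9208
One's-complement sum = 0x9208.
Checksum = ~0x9208 & 0xFFFF = 0x6DF7.

6DF7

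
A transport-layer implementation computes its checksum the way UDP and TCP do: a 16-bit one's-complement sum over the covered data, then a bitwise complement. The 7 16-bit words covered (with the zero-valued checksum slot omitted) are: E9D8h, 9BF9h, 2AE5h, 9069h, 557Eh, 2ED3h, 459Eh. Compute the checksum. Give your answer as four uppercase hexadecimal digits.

F4EE

One's-complement addition (fold any carry out of bit 15 back into bit 0):
  0xE9D8 + 0x9BF9 = 0x185D1 → wrap carry → 0x85D2
  0x85D2 + 0x2AE5 = 0x0B0B7
  0xB0B7 + 0x9069 = 0x14120 → wrap carry → 0x4121
  0x4121 + 0x557E = 0x0969F
  0x969F + 0x2ED3 = 0x0C572
  0xC572 + 0x459E = 0x10B10 → wrap carry → 0x0B11
One's-complement sum = 0x0B11.
Checksum = ~0x0B11 & 0xFFFF = 0xF4EE.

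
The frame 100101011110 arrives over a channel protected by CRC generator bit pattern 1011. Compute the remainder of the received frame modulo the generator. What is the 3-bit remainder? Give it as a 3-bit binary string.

Modulo-2 division of 100101011110 by 1011:
  pos 0: 1001 XOR 1011 = 0010
  pos 2: 1001 XOR 1011 = 0010
  pos 4: 1001 XOR 1011 = 0010
  pos 6: 1011 XOR 1011 = 0000
Remainder = 010 (nonzero — an error is detected).

010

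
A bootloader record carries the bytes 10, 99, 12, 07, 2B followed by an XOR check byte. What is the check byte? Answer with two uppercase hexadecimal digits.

B7

XOR the bytes together:
  start with 0x10
  0x10 ⊕ 0x99 = 0x89
  0x89 ⊕ 0x12 = 0x9B
  0x9B ⊕ 0x07 = 0x9C
  0x9C ⊕ 0x2B = 0xB7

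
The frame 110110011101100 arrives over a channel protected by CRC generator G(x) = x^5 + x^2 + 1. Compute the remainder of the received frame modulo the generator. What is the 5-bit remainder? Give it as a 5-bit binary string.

Modulo-2 division of 110110011101100 by 100101:
  pos 0: 110110 XOR 100101 = 010011
  pos 1: 100110 XOR 100101 = 000011
  pos 5: 111110 XOR 100101 = 011011
  pos 6: 110111 XOR 100101 = 010010
  pos 7: 100101 XOR 100101 = 000000
Remainder = 00000 (zero — the frame passes the CRC check).

00000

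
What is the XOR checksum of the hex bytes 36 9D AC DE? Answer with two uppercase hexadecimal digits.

D9

XOR the bytes together:
  start with 0x36
  0x36 ⊕ 0x9D = 0xAB
  0xAB ⊕ 0xAC = 0x07
  0x07 ⊕ 0xDE = 0xD9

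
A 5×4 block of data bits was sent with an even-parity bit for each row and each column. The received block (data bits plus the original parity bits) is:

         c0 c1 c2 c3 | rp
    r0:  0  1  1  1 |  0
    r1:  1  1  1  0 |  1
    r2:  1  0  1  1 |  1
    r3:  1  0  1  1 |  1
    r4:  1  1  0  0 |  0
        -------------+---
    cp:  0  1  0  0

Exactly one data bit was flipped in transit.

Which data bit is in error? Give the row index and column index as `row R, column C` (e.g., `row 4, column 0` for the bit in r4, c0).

row 0, column 3

Recompute each row's even parity and compare to rp:
  r0: data parity 1, sent rp 0 → mismatch
  r1: data parity 1, sent rp 1 → ok
  r2: data parity 1, sent rp 1 → ok
  r3: data parity 1, sent rp 1 → ok
  r4: data parity 0, sent rp 0 → ok
Recompute each column's even parity and compare to cp:
  c0: data parity 0, sent cp 0 → ok
  c1: data parity 1, sent cp 1 → ok
  c2: data parity 0, sent cp 0 → ok
  c3: data parity 1, sent cp 0 → mismatch
Exactly one row (r0) and one column (c3) fail → the flipped bit is at their intersection.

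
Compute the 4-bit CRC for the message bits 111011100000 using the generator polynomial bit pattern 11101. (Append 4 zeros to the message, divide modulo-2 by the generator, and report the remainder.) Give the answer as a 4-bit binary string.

Append 4 zeros: 1110111000000000. Divide by 11101 (XOR where the leading bit is 1):
  pos 0: 11101 XOR 11101 = 00000
  pos 5: 11000 XOR 11101 = 00101
  pos 7: 10100 XOR 11101 = 01001
  pos 8: 10010 XOR 11101 = 01111
  pos 9: 11110 XOR 11101 = 00011
Remainder (last 4 bits) = 1100. This is the CRC / FCS.

1100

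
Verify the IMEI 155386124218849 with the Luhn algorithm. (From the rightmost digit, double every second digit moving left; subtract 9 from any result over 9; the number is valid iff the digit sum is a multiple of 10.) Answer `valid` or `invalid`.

valid

From the right, keep odd positions and double even positions (subtract 9 from any doubled value over 9):
  doubled (positions 2,4,...): 8 7 4 4 3 6 1 → sum 33
  kept (positions 1,3,...): 9 8 1 4 1 8 5 1 → sum 37
Total = 70.
70 mod 10 = 0, so the number is valid.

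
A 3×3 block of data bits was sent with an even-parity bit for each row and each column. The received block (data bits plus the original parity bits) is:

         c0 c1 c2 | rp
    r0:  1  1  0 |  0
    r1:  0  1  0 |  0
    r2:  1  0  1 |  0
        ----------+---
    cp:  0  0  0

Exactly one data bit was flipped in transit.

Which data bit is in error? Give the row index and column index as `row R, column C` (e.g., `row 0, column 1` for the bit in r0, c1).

Recompute each row's even parity and compare to rp:
  r0: data parity 0, sent rp 0 → ok
  r1: data parity 1, sent rp 0 → mismatch
  r2: data parity 0, sent rp 0 → ok
Recompute each column's even parity and compare to cp:
  c0: data parity 0, sent cp 0 → ok
  c1: data parity 0, sent cp 0 → ok
  c2: data parity 1, sent cp 0 → mismatch
Exactly one row (r1) and one column (c2) fail → the flipped bit is at their intersection.

row 1, column 2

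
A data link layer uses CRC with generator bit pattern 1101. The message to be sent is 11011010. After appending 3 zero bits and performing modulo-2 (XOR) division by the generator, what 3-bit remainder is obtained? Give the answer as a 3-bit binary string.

Append 3 zeros: 11011010000. Divide by 1101 (XOR where the leading bit is 1):
  pos 0: 1101 XOR 1101 = 0000
  pos 4: 1010 XOR 1101 = 0111
  pos 5: 1110 XOR 1101 = 0011
  pos 7: 1100 XOR 1101 = 0001
Remainder (last 3 bits) = 001. This is the CRC / FCS.

001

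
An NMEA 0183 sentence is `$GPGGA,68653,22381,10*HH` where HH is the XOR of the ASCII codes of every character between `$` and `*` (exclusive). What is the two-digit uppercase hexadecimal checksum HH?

XOR the ASCII codes of the payload characters:
  'G' = 0x47 → acc = 0x47
  'P' = 0x50 → acc = 0x17
  'G' = 0x47 → acc = 0x50
  'G' = 0x47 → acc = 0x17
  'A' = 0x41 → acc = 0x56
  ',' = 0x2C → acc = 0x7A
  '6' = 0x36 → acc = 0x4C
  '8' = 0x38 → acc = 0x74
  '6' = 0x36 → acc = 0x42
  '5' = 0x35 → acc = 0x77
  '3' = 0x33 → acc = 0x44
  ',' = 0x2C → acc = 0x68
  '2' = 0x32 → acc = 0x5A
  '2' = 0x32 → acc = 0x68
  '3' = 0x33 → acc = 0x5B
  '8' = 0x38 → acc = 0x63
  '1' = 0x31 → acc = 0x52
  ',' = 0x2C → acc = 0x7E
  '1' = 0x31 → acc = 0x4F
  '0' = 0x30 → acc = 0x7F
Checksum = 0x7F.

7F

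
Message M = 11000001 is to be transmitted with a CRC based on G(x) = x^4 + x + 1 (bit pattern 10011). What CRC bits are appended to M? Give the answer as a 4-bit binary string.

1010

Append 4 zeros: 110000010000. Divide by 10011 (XOR where the leading bit is 1):
  pos 0: 11000 XOR 10011 = 01011
  pos 1: 10110 XOR 10011 = 00101
  pos 3: 10101 XOR 10011 = 00110
  pos 5: 11000 XOR 10011 = 01011
  pos 6: 10110 XOR 10011 = 00101
Remainder (last 4 bits) = 1010. This is the CRC / FCS.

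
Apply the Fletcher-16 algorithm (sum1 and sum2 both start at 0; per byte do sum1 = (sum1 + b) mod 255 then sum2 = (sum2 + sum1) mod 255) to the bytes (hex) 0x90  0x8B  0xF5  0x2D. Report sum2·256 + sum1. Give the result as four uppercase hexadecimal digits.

FD3F

Running sums (mod 255):
  after byte 0 (0x90): sum1=144, sum2=144
  after byte 1 (0x8B): sum1=28, sum2=172
  after byte 2 (0xF5): sum1=18, sum2=190
  after byte 3 (0x2D): sum1=63, sum2=253
Checksum = sum2·256 + sum1 = 253·256 + 63 = 64831 = 0xFD3F.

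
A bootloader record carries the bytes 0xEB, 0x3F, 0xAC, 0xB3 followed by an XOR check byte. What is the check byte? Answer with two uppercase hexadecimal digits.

XOR the bytes together:
  start with 0xEB
  0xEB ⊕ 0x3F = 0xD4
  0xD4 ⊕ 0xAC = 0x78
  0x78 ⊕ 0xB3 = 0xCB

CB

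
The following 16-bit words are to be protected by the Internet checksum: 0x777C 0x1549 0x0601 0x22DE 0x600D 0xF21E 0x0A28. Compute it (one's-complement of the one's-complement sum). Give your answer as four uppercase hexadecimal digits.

One's-complement addition (fold any carry out of bit 15 back into bit 0):
  0x777C + 0x1549 = 0x08CC5
  0x8CC5 + 0x0601 = 0x092C6
  0x92C6 + 0x22DE = 0x0B5A4
  0xB5A4 + 0x600D = 0x115B1 → wrap carry → 0x15B2
  0x15B2 + 0xF21E = 0x107D0 → wrap carry → 0x07D1
  0x07D1 + 0x0A28 = 0x011F9
One's-complement sum = 0x11F9.
Checksum = ~0x11F9 & 0xFFFF = 0xEE06.

EE06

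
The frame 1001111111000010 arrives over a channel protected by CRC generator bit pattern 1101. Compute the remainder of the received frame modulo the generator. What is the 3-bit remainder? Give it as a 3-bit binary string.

000

Modulo-2 division of 1001111111000010 by 1101:
  pos 0: 1001 XOR 1101 = 0100
  pos 1: 1001 XOR 1101 = 0100
  pos 2: 1001 XOR 1101 = 0100
  pos 3: 1001 XOR 1101 = 0100
  pos 4: 1001 XOR 1101 = 0100
  pos 5: 1001 XOR 1101 = 0100
  pos 6: 1001 XOR 1101 = 0100
  pos 7: 1000 XOR 1101 = 0101
  pos 8: 1010 XOR 1101 = 0111
  pos 9: 1110 XOR 1101 = 0011
  pos 11: 1101 XOR 1101 = 0000
Remainder = 000 (zero — the frame passes the CRC check).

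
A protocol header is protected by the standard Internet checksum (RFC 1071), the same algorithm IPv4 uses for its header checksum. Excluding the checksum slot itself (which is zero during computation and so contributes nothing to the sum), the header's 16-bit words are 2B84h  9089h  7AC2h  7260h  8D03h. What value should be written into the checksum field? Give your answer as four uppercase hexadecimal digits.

C9CB

One's-complement addition (fold any carry out of bit 15 back into bit 0):
  0x2B84 + 0x9089 = 0x0BC0D
  0xBC0D + 0x7AC2 = 0x136CF → wrap carry → 0x36D0
  0x36D0 + 0x7260 = 0x0A930
  0xA930 + 0x8D03 = 0x13633 → wrap carry → 0x3634
One's-complement sum = 0x3634.
Checksum = ~0x3634 & 0xFFFF = 0xC9CB.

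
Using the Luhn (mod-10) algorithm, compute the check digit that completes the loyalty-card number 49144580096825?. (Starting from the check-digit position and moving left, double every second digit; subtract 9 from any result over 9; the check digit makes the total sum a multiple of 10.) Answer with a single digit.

0

Partial digits right→left: 5 2 8 6 9 0 0 8 5 4 4 1 9 4
Double every second digit counting from the check-digit position (so the 1st, 3rd, 5th, ... of the partial from the right).
  doubled (with −9 where >9): 1 7 9 0 1 8 9 → sum 35
  kept as-is: 2 6 0 8 4 1 4 → sum 25
Total = 35 + 25 = 60.
Check digit = (10 − (60 mod 10)) mod 10 = 0.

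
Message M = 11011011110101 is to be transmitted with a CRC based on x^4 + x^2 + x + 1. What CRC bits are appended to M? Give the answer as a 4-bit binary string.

0011

Append 4 zeros: 110110111101010000. Divide by 10111 (XOR where the leading bit is 1):
  pos 0: 11011 XOR 10111 = 01100
  pos 1: 11000 XOR 10111 = 01111
  pos 2: 11111 XOR 10111 = 01000
  pos 3: 10001 XOR 10111 = 00110
  pos 5: 11011 XOR 10111 = 01100
  pos 6: 11000 XOR 10111 = 01111
  pos 7: 11111 XOR 10111 = 01000
  pos 8: 10000 XOR 10111 = 00111
  pos 10: 11110 XOR 10111 = 01001
  pos 11: 10010 XOR 10111 = 00101
  pos 13: 10100 XOR 10111 = 00011
Remainder (last 4 bits) = 0011. This is the CRC / FCS.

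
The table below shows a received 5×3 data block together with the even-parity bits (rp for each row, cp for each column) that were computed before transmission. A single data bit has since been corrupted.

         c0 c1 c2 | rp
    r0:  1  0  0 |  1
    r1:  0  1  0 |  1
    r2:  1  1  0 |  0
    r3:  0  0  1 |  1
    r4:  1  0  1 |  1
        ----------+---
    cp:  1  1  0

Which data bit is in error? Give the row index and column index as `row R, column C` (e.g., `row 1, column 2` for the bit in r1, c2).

row 4, column 1

Recompute each row's even parity and compare to rp:
  r0: data parity 1, sent rp 1 → ok
  r1: data parity 1, sent rp 1 → ok
  r2: data parity 0, sent rp 0 → ok
  r3: data parity 1, sent rp 1 → ok
  r4: data parity 0, sent rp 1 → mismatch
Recompute each column's even parity and compare to cp:
  c0: data parity 1, sent cp 1 → ok
  c1: data parity 0, sent cp 1 → mismatch
  c2: data parity 0, sent cp 0 → ok
Exactly one row (r4) and one column (c1) fail → the flipped bit is at their intersection.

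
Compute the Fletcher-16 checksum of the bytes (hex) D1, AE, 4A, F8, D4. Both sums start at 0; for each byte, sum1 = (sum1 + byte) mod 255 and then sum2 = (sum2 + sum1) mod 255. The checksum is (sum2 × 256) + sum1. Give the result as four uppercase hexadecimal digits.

7998

Running sums (mod 255):
  after byte 0 (D1): sum1=209, sum2=209
  after byte 1 (AE): sum1=128, sum2=82
  after byte 2 (4A): sum1=202, sum2=29
  after byte 3 (F8): sum1=195, sum2=224
  after byte 4 (D4): sum1=152, sum2=121
Checksum = sum2·256 + sum1 = 121·256 + 152 = 31128 = 0x7998.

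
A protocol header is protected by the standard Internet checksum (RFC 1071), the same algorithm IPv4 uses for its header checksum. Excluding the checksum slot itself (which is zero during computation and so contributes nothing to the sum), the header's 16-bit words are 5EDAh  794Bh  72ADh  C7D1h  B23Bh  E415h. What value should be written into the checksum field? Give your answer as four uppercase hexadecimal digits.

One's-complement addition (fold any carry out of bit 15 back into bit 0):
  0x5EDA + 0x794B = 0x0D825
  0xD825 + 0x72AD = 0x14AD2 → wrap carry → 0x4AD3
  0x4AD3 + 0xC7D1 = 0x112A4 → wrap carry → 0x12A5
  0x12A5 + 0xB23B = 0x0C4E0
  0xC4E0 + 0xE415 = 0x1A8F5 → wrap carry → 0xA8F6
One's-complement sum = 0xA8F6.
Checksum = ~0xA8F6 & 0xFFFF = 0x5709.

5709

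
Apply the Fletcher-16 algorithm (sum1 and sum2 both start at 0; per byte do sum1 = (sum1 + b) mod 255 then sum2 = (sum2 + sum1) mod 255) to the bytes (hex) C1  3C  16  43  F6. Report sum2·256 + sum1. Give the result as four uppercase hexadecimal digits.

794E

Running sums (mod 255):
  after byte 0 (C1): sum1=193, sum2=193
  after byte 1 (3C): sum1=253, sum2=191
  after byte 2 (16): sum1=20, sum2=211
  after byte 3 (43): sum1=87, sum2=43
  after byte 4 (F6): sum1=78, sum2=121
Checksum = sum2·256 + sum1 = 121·256 + 78 = 31054 = 0x794E.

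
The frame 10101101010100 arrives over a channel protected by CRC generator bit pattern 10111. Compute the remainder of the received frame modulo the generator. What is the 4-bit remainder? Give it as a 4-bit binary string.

Modulo-2 division of 10101101010100 by 10111:
  pos 0: 10101 XOR 10111 = 00010
  pos 3: 10101 XOR 10111 = 00010
  pos 6: 10010 XOR 10111 = 00101
  pos 8: 10110 XOR 10111 = 00001
Remainder = 0010 (nonzero — an error is detected).

0010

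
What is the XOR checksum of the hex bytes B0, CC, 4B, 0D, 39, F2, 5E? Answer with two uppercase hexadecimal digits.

AF

XOR the bytes together:
  start with 0xB0
  0xB0 ⊕ 0xCC = 0x7C
  0x7C ⊕ 0x4B = 0x37
  0x37 ⊕ 0x0D = 0x3A
  0x3A ⊕ 0x39 = 0x03
  0x03 ⊕ 0xF2 = 0xF1
  0xF1 ⊕ 0x5E = 0xAF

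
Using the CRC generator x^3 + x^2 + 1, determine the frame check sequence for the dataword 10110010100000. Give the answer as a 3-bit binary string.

100

Append 3 zeros: 10110010100000000. Divide by 1101 (XOR where the leading bit is 1):
  pos 0: 1011 XOR 1101 = 0110
  pos 1: 1100 XOR 1101 = 0001
  pos 4: 1010 XOR 1101 = 0111
  pos 5: 1111 XOR 1101 = 0010
  pos 7: 1000 XOR 1101 = 0101
  pos 8: 1010 XOR 1101 = 0111
  pos 9: 1110 XOR 1101 = 0011
  pos 11: 1100 XOR 1101 = 0001
Remainder (last 3 bits) = 100. This is the CRC / FCS.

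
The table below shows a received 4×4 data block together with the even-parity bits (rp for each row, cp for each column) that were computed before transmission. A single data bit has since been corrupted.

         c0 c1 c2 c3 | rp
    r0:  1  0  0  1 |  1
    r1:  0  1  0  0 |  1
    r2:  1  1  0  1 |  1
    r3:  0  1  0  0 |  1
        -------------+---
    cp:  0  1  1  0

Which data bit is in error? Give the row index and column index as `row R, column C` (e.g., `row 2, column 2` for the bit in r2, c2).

row 0, column 2

Recompute each row's even parity and compare to rp:
  r0: data parity 0, sent rp 1 → mismatch
  r1: data parity 1, sent rp 1 → ok
  r2: data parity 1, sent rp 1 → ok
  r3: data parity 1, sent rp 1 → ok
Recompute each column's even parity and compare to cp:
  c0: data parity 0, sent cp 0 → ok
  c1: data parity 1, sent cp 1 → ok
  c2: data parity 0, sent cp 1 → mismatch
  c3: data parity 0, sent cp 0 → ok
Exactly one row (r0) and one column (c2) fail → the flipped bit is at their intersection.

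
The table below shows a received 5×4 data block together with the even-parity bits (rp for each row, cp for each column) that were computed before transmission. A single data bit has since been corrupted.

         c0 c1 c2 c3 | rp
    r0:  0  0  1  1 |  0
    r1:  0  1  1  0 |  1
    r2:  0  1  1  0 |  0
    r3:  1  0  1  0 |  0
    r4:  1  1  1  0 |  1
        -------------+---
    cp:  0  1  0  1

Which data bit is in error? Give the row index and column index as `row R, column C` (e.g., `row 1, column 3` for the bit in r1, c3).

Recompute each row's even parity and compare to rp:
  r0: data parity 0, sent rp 0 → ok
  r1: data parity 0, sent rp 1 → mismatch
  r2: data parity 0, sent rp 0 → ok
  r3: data parity 0, sent rp 0 → ok
  r4: data parity 1, sent rp 1 → ok
Recompute each column's even parity and compare to cp:
  c0: data parity 0, sent cp 0 → ok
  c1: data parity 1, sent cp 1 → ok
  c2: data parity 1, sent cp 0 → mismatch
  c3: data parity 1, sent cp 1 → ok
Exactly one row (r1) and one column (c2) fail → the flipped bit is at their intersection.

row 1, column 2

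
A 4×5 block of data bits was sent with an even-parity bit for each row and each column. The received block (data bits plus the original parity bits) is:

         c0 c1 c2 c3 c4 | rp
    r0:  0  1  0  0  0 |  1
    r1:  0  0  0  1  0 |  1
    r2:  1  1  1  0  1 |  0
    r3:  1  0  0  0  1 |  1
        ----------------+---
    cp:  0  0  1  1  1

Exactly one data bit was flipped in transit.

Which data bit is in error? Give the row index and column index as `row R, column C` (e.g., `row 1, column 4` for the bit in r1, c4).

row 3, column 4

Recompute each row's even parity and compare to rp:
  r0: data parity 1, sent rp 1 → ok
  r1: data parity 1, sent rp 1 → ok
  r2: data parity 0, sent rp 0 → ok
  r3: data parity 0, sent rp 1 → mismatch
Recompute each column's even parity and compare to cp:
  c0: data parity 0, sent cp 0 → ok
  c1: data parity 0, sent cp 0 → ok
  c2: data parity 1, sent cp 1 → ok
  c3: data parity 1, sent cp 1 → ok
  c4: data parity 0, sent cp 1 → mismatch
Exactly one row (r3) and one column (c4) fail → the flipped bit is at their intersection.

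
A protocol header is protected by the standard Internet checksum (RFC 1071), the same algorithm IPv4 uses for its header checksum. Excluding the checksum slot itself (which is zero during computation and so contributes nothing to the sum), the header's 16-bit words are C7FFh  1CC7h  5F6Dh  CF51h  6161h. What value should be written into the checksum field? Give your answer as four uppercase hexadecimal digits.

One's-complement addition (fold any carry out of bit 15 back into bit 0):
  0xC7FF + 0x1CC7 = 0x0E4C6
  0xE4C6 + 0x5F6D = 0x14433 → wrap carry → 0x4434
  0x4434 + 0xCF51 = 0x11385 → wrap carry → 0x1386
  0x1386 + 0x6161 = 0x074E7
One's-complement sum = 0x74E7.
Checksum = ~0x74E7 & 0xFFFF = 0x8B18.

8B18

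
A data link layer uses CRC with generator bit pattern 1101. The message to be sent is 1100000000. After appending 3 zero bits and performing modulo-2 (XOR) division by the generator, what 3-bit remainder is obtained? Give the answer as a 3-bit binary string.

100

Append 3 zeros: 1100000000000. Divide by 1101 (XOR where the leading bit is 1):
  pos 0: 1100 XOR 1101 = 0001
  pos 3: 1000 XOR 1101 = 0101
  pos 4: 1010 XOR 1101 = 0111
  pos 5: 1110 XOR 1101 = 0011
  pos 7: 1100 XOR 1101 = 0001
Remainder (last 3 bits) = 100. This is the CRC / FCS.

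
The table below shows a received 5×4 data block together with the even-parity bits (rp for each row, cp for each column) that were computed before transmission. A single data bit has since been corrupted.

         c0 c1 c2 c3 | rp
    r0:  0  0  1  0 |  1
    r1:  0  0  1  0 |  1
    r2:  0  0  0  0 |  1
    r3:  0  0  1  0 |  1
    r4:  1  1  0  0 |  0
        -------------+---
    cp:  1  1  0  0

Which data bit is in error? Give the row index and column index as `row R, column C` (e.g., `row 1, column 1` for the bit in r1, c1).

row 2, column 2

Recompute each row's even parity and compare to rp:
  r0: data parity 1, sent rp 1 → ok
  r1: data parity 1, sent rp 1 → ok
  r2: data parity 0, sent rp 1 → mismatch
  r3: data parity 1, sent rp 1 → ok
  r4: data parity 0, sent rp 0 → ok
Recompute each column's even parity and compare to cp:
  c0: data parity 1, sent cp 1 → ok
  c1: data parity 1, sent cp 1 → ok
  c2: data parity 1, sent cp 0 → mismatch
  c3: data parity 0, sent cp 0 → ok
Exactly one row (r2) and one column (c2) fail → the flipped bit is at their intersection.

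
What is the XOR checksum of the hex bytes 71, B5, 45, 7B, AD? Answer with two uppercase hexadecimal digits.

XOR the bytes together:
  start with 0x71
  0x71 ⊕ 0xB5 = 0xC4
  0xC4 ⊕ 0x45 = 0x81
  0x81 ⊕ 0x7B = 0xFA
  0xFA ⊕ 0xAD = 0x57

57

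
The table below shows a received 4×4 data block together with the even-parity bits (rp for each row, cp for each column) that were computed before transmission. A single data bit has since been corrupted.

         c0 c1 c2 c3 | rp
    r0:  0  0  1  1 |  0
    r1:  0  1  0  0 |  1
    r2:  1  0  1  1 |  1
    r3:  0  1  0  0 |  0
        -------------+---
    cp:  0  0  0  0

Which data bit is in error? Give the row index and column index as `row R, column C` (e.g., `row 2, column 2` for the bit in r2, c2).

row 3, column 0

Recompute each row's even parity and compare to rp:
  r0: data parity 0, sent rp 0 → ok
  r1: data parity 1, sent rp 1 → ok
  r2: data parity 1, sent rp 1 → ok
  r3: data parity 1, sent rp 0 → mismatch
Recompute each column's even parity and compare to cp:
  c0: data parity 1, sent cp 0 → mismatch
  c1: data parity 0, sent cp 0 → ok
  c2: data parity 0, sent cp 0 → ok
  c3: data parity 0, sent cp 0 → ok
Exactly one row (r3) and one column (c0) fail → the flipped bit is at their intersection.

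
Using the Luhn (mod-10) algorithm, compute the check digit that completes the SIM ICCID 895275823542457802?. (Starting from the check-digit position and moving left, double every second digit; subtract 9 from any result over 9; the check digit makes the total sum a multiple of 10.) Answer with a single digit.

9

Partial digits right→left: 2 0 8 7 5 4 2 4 5 3 2 8 5 7 2 5 9 8
Double every second digit counting from the check-digit position (so the 1st, 3rd, 5th, ... of the partial from the right).
  doubled (with −9 where >9): 4 7 1 4 1 4 1 4 9 → sum 35
  kept as-is: 0 7 4 4 3 8 7 5 8 → sum 46
Total = 35 + 46 = 81.
Check digit = (10 − (81 mod 10)) mod 10 = 9.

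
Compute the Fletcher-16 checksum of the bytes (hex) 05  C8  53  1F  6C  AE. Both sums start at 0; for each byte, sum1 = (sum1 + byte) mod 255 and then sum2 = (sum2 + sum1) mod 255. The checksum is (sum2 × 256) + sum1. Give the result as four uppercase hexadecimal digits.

Running sums (mod 255):
  after byte 0 (05): sum1=5, sum2=5
  after byte 1 (C8): sum1=205, sum2=210
  after byte 2 (53): sum1=33, sum2=243
  after byte 3 (1F): sum1=64, sum2=52
  after byte 4 (6C): sum1=172, sum2=224
  after byte 5 (AE): sum1=91, sum2=60
Checksum = sum2·256 + sum1 = 60·256 + 91 = 15451 = 0x3C5B.

3C5B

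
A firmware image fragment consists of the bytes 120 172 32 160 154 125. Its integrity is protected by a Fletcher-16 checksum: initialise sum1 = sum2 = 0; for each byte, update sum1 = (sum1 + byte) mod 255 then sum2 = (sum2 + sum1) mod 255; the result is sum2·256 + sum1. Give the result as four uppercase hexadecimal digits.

Running sums (mod 255):
  after byte 0 (120): sum1=120, sum2=120
  after byte 1 (172): sum1=37, sum2=157
  after byte 2 (32): sum1=69, sum2=226
  after byte 3 (160): sum1=229, sum2=200
  after byte 4 (154): sum1=128, sum2=73
  after byte 5 (125): sum1=253, sum2=71
Checksum = sum2·256 + sum1 = 71·256 + 253 = 18429 = 0x47FD.

47FD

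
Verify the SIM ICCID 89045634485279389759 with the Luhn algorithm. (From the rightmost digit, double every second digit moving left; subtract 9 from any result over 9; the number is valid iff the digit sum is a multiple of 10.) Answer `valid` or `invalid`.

valid

From the right, keep odd positions and double even positions (subtract 9 from any doubled value over 9):
  doubled (positions 2,4,...): 1 9 6 5 1 8 6 1 0 7 → sum 44
  kept (positions 1,3,...): 9 7 8 9 2 8 4 6 4 9 → sum 66
Total = 110.
110 mod 10 = 0, so the number is valid.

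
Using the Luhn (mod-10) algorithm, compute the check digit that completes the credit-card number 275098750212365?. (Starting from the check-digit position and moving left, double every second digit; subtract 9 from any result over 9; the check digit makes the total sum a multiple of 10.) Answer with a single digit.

2

Partial digits right→left: 5 6 3 2 1 2 0 5 7 8 9 0 5 7 2
Double every second digit counting from the check-digit position (so the 1st, 3rd, 5th, ... of the partial from the right).
  doubled (with −9 where >9): 1 6 2 0 5 9 1 4 → sum 28
  kept as-is: 6 2 2 5 8 0 7 → sum 30
Total = 28 + 30 = 58.
Check digit = (10 − (58 mod 10)) mod 10 = 2.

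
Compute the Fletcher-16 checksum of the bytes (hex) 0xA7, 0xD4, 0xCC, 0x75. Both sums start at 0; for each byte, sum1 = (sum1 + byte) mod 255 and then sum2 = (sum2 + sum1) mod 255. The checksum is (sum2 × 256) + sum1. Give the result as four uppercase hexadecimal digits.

Running sums (mod 255):
  after byte 0 (0xA7): sum1=167, sum2=167
  after byte 1 (0xD4): sum1=124, sum2=36
  after byte 2 (0xCC): sum1=73, sum2=109
  after byte 3 (0x75): sum1=190, sum2=44
Checksum = sum2·256 + sum1 = 44·256 + 190 = 11454 = 0x2CBE.

2CBE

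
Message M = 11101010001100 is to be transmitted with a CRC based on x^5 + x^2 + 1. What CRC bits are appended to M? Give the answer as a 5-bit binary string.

Append 5 zeros: 1110101000110000000. Divide by 100101 (XOR where the leading bit is 1):
  pos 0: 111010 XOR 100101 = 011111
  pos 1: 111111 XOR 100101 = 011010
  pos 2: 110100 XOR 100101 = 010001
  pos 3: 100010 XOR 100101 = 000111
  pos 6: 111011 XOR 100101 = 011110
  pos 7: 111100 XOR 100101 = 011001
  pos 8: 110010 XOR 100101 = 010111
  pos 9: 101110 XOR 100101 = 001011
  pos 11: 101100 XOR 100101 = 001001
  pos 13: 100100 XOR 100101 = 000001
Remainder (last 5 bits) = 00001. This is the CRC / FCS.

00001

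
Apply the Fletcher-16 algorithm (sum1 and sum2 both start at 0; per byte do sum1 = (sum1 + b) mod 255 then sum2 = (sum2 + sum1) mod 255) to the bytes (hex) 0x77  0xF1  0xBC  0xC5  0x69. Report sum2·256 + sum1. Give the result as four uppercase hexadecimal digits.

Running sums (mod 255):
  after byte 0 (0x77): sum1=119, sum2=119
  after byte 1 (0xF1): sum1=105, sum2=224
  after byte 2 (0xBC): sum1=38, sum2=7
  after byte 3 (0xC5): sum1=235, sum2=242
  after byte 4 (0x69): sum1=85, sum2=72
Checksum = sum2·256 + sum1 = 72·256 + 85 = 18517 = 0x4855.

4855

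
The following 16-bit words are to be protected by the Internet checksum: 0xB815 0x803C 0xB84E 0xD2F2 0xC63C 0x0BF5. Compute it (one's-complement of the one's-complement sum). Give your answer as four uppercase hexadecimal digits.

One's-complement addition (fold any carry out of bit 15 back into bit 0):
  0xB815 + 0x803C = 0x13851 → wrap carry → 0x3852
  0x3852 + 0xB84E = 0x0F0A0
  0xF0A0 + 0xD2F2 = 0x1C392 → wrap carry → 0xC393
  0xC393 + 0xC63C = 0x189CF → wrap carry → 0x89D0
  0x89D0 + 0x0BF5 = 0x095C5
One's-complement sum = 0x95C5.
Checksum = ~0x95C5 & 0xFFFF = 0x6A3A.

6A3A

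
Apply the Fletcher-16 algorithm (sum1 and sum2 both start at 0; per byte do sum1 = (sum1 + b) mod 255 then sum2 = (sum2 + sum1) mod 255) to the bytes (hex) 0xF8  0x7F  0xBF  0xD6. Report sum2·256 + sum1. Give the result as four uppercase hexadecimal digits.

B80F

Running sums (mod 255):
  after byte 0 (0xF8): sum1=248, sum2=248
  after byte 1 (0x7F): sum1=120, sum2=113
  after byte 2 (0xBF): sum1=56, sum2=169
  after byte 3 (0xD6): sum1=15, sum2=184
Checksum = sum2·256 + sum1 = 184·256 + 15 = 47119 = 0xB80F.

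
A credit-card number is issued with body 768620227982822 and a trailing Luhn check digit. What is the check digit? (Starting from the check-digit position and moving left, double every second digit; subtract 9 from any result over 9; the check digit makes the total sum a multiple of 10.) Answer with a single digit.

0

Partial digits right→left: 2 2 8 2 8 9 7 2 2 0 2 6 8 6 7
Double every second digit counting from the check-digit position (so the 1st, 3rd, 5th, ... of the partial from the right).
  doubled (with −9 where >9): 4 7 7 5 4 4 7 5 → sum 43
  kept as-is: 2 2 9 2 0 6 6 → sum 27
Total = 43 + 27 = 70.
Check digit = (10 − (70 mod 10)) mod 10 = 0.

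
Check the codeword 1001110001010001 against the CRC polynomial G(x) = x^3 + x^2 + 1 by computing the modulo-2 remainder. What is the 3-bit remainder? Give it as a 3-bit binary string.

Modulo-2 division of 1001110001010001 by 1101:
  pos 0: 1001 XOR 1101 = 0100
  pos 1: 1001 XOR 1101 = 0100
  pos 2: 1001 XOR 1101 = 0100
  pos 3: 1000 XOR 1101 = 0101
  pos 4: 1010 XOR 1101 = 0111
  pos 5: 1110 XOR 1101 = 0011
  pos 7: 1110 XOR 1101 = 0011
  pos 9: 1110 XOR 1101 = 0011
  pos 11: 1100 XOR 1101 = 0001
Remainder = 011 (nonzero — an error is detected).

011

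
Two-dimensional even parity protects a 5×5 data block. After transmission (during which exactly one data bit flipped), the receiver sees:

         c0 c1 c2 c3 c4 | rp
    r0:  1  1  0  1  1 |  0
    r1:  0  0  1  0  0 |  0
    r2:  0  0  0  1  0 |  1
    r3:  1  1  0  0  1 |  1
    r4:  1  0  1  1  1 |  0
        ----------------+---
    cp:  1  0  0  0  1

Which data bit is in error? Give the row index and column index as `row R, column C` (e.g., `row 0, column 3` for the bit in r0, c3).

Recompute each row's even parity and compare to rp:
  r0: data parity 0, sent rp 0 → ok
  r1: data parity 1, sent rp 0 → mismatch
  r2: data parity 1, sent rp 1 → ok
  r3: data parity 1, sent rp 1 → ok
  r4: data parity 0, sent rp 0 → ok
Recompute each column's even parity and compare to cp:
  c0: data parity 1, sent cp 1 → ok
  c1: data parity 0, sent cp 0 → ok
  c2: data parity 0, sent cp 0 → ok
  c3: data parity 1, sent cp 0 → mismatch
  c4: data parity 1, sent cp 1 → ok
Exactly one row (r1) and one column (c3) fail → the flipped bit is at their intersection.

row 1, column 3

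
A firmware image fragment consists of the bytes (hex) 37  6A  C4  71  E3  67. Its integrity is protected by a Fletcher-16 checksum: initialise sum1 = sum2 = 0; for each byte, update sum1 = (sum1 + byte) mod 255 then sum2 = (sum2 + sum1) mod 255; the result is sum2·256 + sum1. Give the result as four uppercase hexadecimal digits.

Running sums (mod 255):
  after byte 0 (37): sum1=55, sum2=55
  after byte 1 (6A): sum1=161, sum2=216
  after byte 2 (C4): sum1=102, sum2=63
  after byte 3 (71): sum1=215, sum2=23
  after byte 4 (E3): sum1=187, sum2=210
  after byte 5 (67): sum1=35, sum2=245
Checksum = sum2·256 + sum1 = 245·256 + 35 = 62755 = 0xF523.

F523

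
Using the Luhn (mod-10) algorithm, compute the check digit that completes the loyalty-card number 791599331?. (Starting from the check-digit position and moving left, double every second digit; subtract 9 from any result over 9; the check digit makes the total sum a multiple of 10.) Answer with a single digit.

Partial digits right→left: 1 3 3 9 9 5 1 9 7
Double every second digit counting from the check-digit position (so the 1st, 3rd, 5th, ... of the partial from the right).
  doubled (with −9 where >9): 2 6 9 2 5 → sum 24
  kept as-is: 3 9 5 9 → sum 26
Total = 24 + 26 = 50.
Check digit = (10 − (50 mod 10)) mod 10 = 0.

0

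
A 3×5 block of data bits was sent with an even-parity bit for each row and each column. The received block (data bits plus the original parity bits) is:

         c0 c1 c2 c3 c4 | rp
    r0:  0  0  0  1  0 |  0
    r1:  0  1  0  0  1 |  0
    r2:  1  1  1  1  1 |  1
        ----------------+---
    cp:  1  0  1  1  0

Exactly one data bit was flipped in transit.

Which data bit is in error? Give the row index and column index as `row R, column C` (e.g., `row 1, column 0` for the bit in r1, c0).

row 0, column 3

Recompute each row's even parity and compare to rp:
  r0: data parity 1, sent rp 0 → mismatch
  r1: data parity 0, sent rp 0 → ok
  r2: data parity 1, sent rp 1 → ok
Recompute each column's even parity and compare to cp:
  c0: data parity 1, sent cp 1 → ok
  c1: data parity 0, sent cp 0 → ok
  c2: data parity 1, sent cp 1 → ok
  c3: data parity 0, sent cp 1 → mismatch
  c4: data parity 0, sent cp 0 → ok
Exactly one row (r0) and one column (c3) fail → the flipped bit is at their intersection.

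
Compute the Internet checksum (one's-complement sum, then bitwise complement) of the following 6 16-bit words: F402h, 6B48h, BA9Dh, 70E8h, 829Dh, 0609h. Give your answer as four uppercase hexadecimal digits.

One's-complement addition (fold any carry out of bit 15 back into bit 0):
  0xF402 + 0x6B48 = 0x15F4A → wrap carry → 0x5F4B
  0x5F4B + 0xBA9D = 0x119E8 → wrap carry → 0x19E9
  0x19E9 + 0x70E8 = 0x08AD1
  0x8AD1 + 0x829D = 0x10D6E → wrap carry → 0x0D6F
  0x0D6F + 0x0609 = 0x01378
One's-complement sum = 0x1378.
Checksum = ~0x1378 & 0xFFFF = 0xEC87.

EC87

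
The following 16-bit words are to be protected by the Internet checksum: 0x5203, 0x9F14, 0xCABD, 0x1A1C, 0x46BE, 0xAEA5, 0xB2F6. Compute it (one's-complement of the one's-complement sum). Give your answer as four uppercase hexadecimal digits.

81B3

One's-complement addition (fold any carry out of bit 15 back into bit 0):
  0x5203 + 0x9F14 = 0x0F117
  0xF117 + 0xCABD = 0x1BBD4 → wrap carry → 0xBBD5
  0xBBD5 + 0x1A1C = 0x0D5F1
  0xD5F1 + 0x46BE = 0x11CAF → wrap carry → 0x1CB0
  0x1CB0 + 0xAEA5 = 0x0CB55
  0xCB55 + 0xB2F6 = 0x17E4B → wrap carry → 0x7E4C
One's-complement sum = 0x7E4C.
Checksum = ~0x7E4C & 0xFFFF = 0x81B3.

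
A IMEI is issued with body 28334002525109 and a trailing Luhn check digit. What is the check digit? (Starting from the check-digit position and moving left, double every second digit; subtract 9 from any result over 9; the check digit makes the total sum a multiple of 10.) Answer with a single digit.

Partial digits right→left: 9 0 1 5 2 5 2 0 0 4 3 3 8 2
Double every second digit counting from the check-digit position (so the 1st, 3rd, 5th, ... of the partial from the right).
  doubled (with −9 where >9): 9 2 4 4 0 6 7 → sum 32
  kept as-is: 0 5 5 0 4 3 2 → sum 19
Total = 32 + 19 = 51.
Check digit = (10 − (51 mod 10)) mod 10 = 9.

9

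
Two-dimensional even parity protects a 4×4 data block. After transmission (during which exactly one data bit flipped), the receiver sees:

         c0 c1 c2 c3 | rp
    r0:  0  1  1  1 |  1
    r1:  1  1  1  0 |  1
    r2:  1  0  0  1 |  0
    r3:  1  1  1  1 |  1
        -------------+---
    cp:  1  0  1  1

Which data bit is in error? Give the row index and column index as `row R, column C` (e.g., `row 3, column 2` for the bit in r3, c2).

Recompute each row's even parity and compare to rp:
  r0: data parity 1, sent rp 1 → ok
  r1: data parity 1, sent rp 1 → ok
  r2: data parity 0, sent rp 0 → ok
  r3: data parity 0, sent rp 1 → mismatch
Recompute each column's even parity and compare to cp:
  c0: data parity 1, sent cp 1 → ok
  c1: data parity 1, sent cp 0 → mismatch
  c2: data parity 1, sent cp 1 → ok
  c3: data parity 1, sent cp 1 → ok
Exactly one row (r3) and one column (c1) fail → the flipped bit is at their intersection.

row 3, column 1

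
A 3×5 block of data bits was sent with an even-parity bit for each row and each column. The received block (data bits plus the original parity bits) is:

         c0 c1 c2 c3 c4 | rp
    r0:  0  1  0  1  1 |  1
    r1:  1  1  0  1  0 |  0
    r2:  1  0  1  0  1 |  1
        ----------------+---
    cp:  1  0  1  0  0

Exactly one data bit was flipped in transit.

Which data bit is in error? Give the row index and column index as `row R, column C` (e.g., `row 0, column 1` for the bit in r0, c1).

Recompute each row's even parity and compare to rp:
  r0: data parity 1, sent rp 1 → ok
  r1: data parity 1, sent rp 0 → mismatch
  r2: data parity 1, sent rp 1 → ok
Recompute each column's even parity and compare to cp:
  c0: data parity 0, sent cp 1 → mismatch
  c1: data parity 0, sent cp 0 → ok
  c2: data parity 1, sent cp 1 → ok
  c3: data parity 0, sent cp 0 → ok
  c4: data parity 0, sent cp 0 → ok
Exactly one row (r1) and one column (c0) fail → the flipped bit is at their intersection.

row 1, column 0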